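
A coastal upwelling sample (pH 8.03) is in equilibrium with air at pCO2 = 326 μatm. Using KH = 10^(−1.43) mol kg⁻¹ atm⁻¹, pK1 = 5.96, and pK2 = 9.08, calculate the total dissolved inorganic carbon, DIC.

[CO2*] = KH · pCO2 = 10^(−1.43) × 326×10^-6 = 1.211×10^-5 mol/kg
α₀ = 1/(1 + K1/[H⁺] + K1K2/[H⁺]²) = 1/(1 + 10^+2.07 + 10^+1.02) = 0.007754
DIC = [CO2*]/α₀ = 1.211×10^-5 / 0.007754 = 1.56 mmol/kg

DIC = 1.56 mmol/kg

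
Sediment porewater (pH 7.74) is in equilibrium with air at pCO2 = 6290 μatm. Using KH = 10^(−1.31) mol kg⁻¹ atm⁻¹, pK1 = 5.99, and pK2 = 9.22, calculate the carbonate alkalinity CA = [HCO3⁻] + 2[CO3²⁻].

[CO2*] = KH · pCO2 = 10^(−1.31) × 6290×10^-6 = 3.081×10^-4 mol/kg
α₀ = 1/(1 + K1/[H⁺] + K1K2/[H⁺]²) = 1/(1 + 10^+1.75 + 10^+0.27) = 0.01692
DIC = [CO2*]/α₀ = 3.081×10^-4 / 0.01692 = 18.21 mmol/kg
CA = (α₁ + 2α₂)·DIC = (0.9516 + 2×0.03151) × 18.21 = 18.5 mmol/kg

CA = 18.5 mmol/kg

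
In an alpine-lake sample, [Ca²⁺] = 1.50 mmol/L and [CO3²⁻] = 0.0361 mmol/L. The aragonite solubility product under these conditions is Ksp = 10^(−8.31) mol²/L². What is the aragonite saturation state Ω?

Ksp = 10^(−8.31) = 4.898×10^-9
Ω = [Ca²⁺][CO3²⁻]/Ksp = (1.50×10^-3)(0.0361×10^-3) / 4.898×10^-9 = 11.1

Ω = 11.1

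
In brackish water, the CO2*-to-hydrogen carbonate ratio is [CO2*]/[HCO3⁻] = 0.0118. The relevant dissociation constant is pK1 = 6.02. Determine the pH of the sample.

pH = 7.95

From K1 = [H⁺][HCO3⁻]/[CO2*]:  pH = pK1 − log₁₀([CO2*]/[HCO3⁻])
log₁₀(0.0118) = -1.928
pH = 6.02 − (-1.928) = 7.95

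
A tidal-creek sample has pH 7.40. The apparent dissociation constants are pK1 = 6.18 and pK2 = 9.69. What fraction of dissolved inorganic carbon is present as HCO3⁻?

α₁ = 0.939

α₁ = 1 / (1 + [H⁺]/K1 + K2/[H⁺]) = 1 / (1 + 10^-1.22 + 10^-2.29)
   = 1 / (1 + 0.060256 + 0.0051286) = 1/1.0654 = 0.9386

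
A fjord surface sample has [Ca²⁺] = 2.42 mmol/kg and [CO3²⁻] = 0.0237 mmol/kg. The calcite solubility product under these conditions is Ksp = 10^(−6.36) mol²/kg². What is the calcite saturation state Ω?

Ksp = 10^(−6.36) = 4.365×10^-7
Ω = [Ca²⁺][CO3²⁻]/Ksp = (2.42×10^-3)(0.0237×10^-3) / 4.365×10^-7 = 0.131

Ω = 0.131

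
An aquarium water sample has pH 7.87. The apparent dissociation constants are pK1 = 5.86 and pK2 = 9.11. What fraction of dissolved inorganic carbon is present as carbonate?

α₂ = 0.0539

α₂ = 1 / (1 + [H⁺]/K2 + [H⁺]²/(K1K2)) = 1 / (1 + 10^+1.24 + 10^-0.77)
   = 1 / (1 + 17.378 + 0.16982) = 1/18.548 = 0.05391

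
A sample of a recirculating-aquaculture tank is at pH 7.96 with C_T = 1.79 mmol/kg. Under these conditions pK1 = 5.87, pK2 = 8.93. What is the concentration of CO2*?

[CO2*] = 13.0 μmol/kg

α₀ = 1 / (1 + K1/[H⁺] + K1K2/[H⁺]²) = 1 / (1 + 10^+2.09 + 10^+1.12)
   = 1 / (1 + 123.03 + 13.183) = 1/137.21 = 0.007288
[CO2*] = α₀ × DIC = 0.007288 × 1.79 = 0.0130 mmol/kg = 13.0 μmol/kg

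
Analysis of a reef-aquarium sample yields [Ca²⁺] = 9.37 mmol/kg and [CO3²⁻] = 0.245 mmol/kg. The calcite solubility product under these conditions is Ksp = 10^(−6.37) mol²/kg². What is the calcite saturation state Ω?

Ω = 5.38

Ksp = 10^(−6.37) = 4.266×10^-7
Ω = [Ca²⁺][CO3²⁻]/Ksp = (9.37×10^-3)(0.245×10^-3) / 4.266×10^-7 = 5.38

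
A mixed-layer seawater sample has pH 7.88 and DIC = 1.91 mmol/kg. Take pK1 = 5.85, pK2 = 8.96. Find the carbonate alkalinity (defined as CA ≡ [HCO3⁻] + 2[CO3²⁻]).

CA = 2.04 mmol/kg

CA = [HCO3⁻] + 2[CO3²⁻] = (α₁ + 2α₂)·DIC
At pH 7.88: [H⁺]/K1 = 10^-2.03 = 0.0093325, K2/[H⁺] = 10^-1.08 = 0.083176
α₁ = 1/(1 + 0.0093325 + 0.083176) = 1/1.0925 = 0.9153; α₂ = α₁·K2/[H⁺] = 0.07613
α₁ + 2α₂ = 1.0676
CA = 1.0676 × 1.91 = 2.04 mmol/kg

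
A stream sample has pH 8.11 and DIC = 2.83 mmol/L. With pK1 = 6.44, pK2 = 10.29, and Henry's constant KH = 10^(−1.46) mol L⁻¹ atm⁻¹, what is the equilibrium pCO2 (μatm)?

α₀ = 1 / (1 + K1/[H⁺] + K1K2/[H⁺]²) = 1 / (1 + 10^+1.67 + 10^-0.51)
   = 1 / (1 + 46.774 + 0.30903) = 1/48.083 = 0.02080
[CO2*] = α₀ × DIC = 0.02080 × 2.83 = 0.05886 mmol/L
pCO2 = [CO2*]/KH = 5.886×10^-5 / 3.467×10^-2 = 1700 μatm

pCO2 = 1700 μatm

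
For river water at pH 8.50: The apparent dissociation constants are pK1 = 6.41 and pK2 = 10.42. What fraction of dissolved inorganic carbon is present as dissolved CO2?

α₀ = 1 / (1 + K1/[H⁺] + K1K2/[H⁺]²) = 1 / (1 + 10^+2.09 + 10^+0.17)
   = 1 / (1 + 123.03 + 1.4791) = 1/125.51 = 0.007968

α₀ = 0.00797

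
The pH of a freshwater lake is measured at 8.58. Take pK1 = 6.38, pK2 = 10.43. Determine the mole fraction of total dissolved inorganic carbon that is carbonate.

α₂ = 0.0138

α₂ = 1 / (1 + [H⁺]/K2 + [H⁺]²/(K1K2)) = 1 / (1 + 10^+1.85 + 10^-0.35)
   = 1 / (1 + 70.795 + 0.44668) = 1/72.241 = 0.01384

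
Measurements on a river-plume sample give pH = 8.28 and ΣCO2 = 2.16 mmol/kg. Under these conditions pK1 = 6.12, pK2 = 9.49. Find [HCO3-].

α₁ = 1 / (1 + [H⁺]/K1 + K2/[H⁺]) = 1 / (1 + 10^-2.16 + 10^-1.21)
   = 1 / (1 + 0.0069183 + 0.061660) = 1/1.0686 = 0.9358
[HCO3⁻] = α₁ × DIC = 0.9358 × 2.16 = 2.02 mmol/kg

[HCO3⁻] = 2.02 mmol/kg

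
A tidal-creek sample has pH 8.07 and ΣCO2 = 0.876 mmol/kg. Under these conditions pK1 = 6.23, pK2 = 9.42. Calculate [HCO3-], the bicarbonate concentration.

[HCO3⁻] = 0.827 mmol/kg

α₁ = 1 / (1 + [H⁺]/K1 + K2/[H⁺]) = 1 / (1 + 10^-1.84 + 10^-1.35)
   = 1 / (1 + 0.014454 + 0.044668) = 1/1.0591 = 0.9442
[HCO3⁻] = α₁ × DIC = 0.9442 × 0.876 = 0.827 mmol/kg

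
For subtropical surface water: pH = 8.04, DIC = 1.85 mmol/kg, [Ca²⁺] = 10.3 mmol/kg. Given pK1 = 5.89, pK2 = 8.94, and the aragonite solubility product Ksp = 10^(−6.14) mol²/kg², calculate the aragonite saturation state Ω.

α₂ = 1 / (1 + [H⁺]/K2 + [H⁺]²/(K1K2)) = 1 / (1 + 10^+0.90 + 10^-1.25)
   = 1 / (1 + 7.9433 + 0.056234) = 1/8.9995 = 0.1111
[CO3²⁻] = α₂ × DIC = 0.1111 × 1.85 = 0.2056 mmol/kg
Ksp = 10^(−6.14) = 7.244×10^-7
Ω = [Ca²⁺][CO3²⁻]/Ksp = (10.3×10^-3)(2.056×10^-4) / 7.244×10^-7 = 2.92

Ω = 2.92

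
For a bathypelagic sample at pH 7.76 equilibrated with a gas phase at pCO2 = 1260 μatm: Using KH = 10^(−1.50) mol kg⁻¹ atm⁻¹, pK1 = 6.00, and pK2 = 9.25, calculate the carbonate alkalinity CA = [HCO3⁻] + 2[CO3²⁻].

[CO2*] = KH · pCO2 = 10^(−1.50) × 1260×10^-6 = 3.984×10^-5 mol/kg
α₀ = 1/(1 + K1/[H⁺] + K1K2/[H⁺]²) = 1/(1 + 10^+1.76 + 10^+0.27) = 0.01655
DIC = [CO2*]/α₀ = 3.984×10^-5 / 0.01655 = 2.407 mmol/kg
CA = (α₁ + 2α₂)·DIC = (0.9526 + 2×0.03083) × 2.407 = 2.44 mmol/kg

CA = 2.44 mmol/kg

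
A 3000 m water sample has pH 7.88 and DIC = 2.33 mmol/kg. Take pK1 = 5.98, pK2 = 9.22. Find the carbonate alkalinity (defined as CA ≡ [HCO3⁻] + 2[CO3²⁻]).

CA = [HCO3⁻] + 2[CO3²⁻] = (α₁ + 2α₂)·DIC
At pH 7.88: [H⁺]/K1 = 10^-1.90 = 0.012589, K2/[H⁺] = 10^-1.34 = 0.045709
α₁ = 1/(1 + 0.012589 + 0.045709) = 1/1.0583 = 0.9449; α₂ = α₁·K2/[H⁺] = 0.04319
α₁ + 2α₂ = 1.0313
CA = 1.0313 × 2.33 = 2.40 mmol/kg

CA = 2.40 mmol/kg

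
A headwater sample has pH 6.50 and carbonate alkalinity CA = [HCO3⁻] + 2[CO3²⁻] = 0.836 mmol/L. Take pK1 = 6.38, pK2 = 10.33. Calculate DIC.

DIC = 1.47 mmol/L

CA = [HCO3⁻] + 2[CO3²⁻] = (α₁ + 2α₂)·DIC
At pH 6.50: [H⁺]/K1 = 10^-0.12 = 0.75858, K2/[H⁺] = 10^-3.83 = 0.00014791
α₁ = 1/(1 + 0.75858 + 0.00014791) = 1/1.7587 = 0.5686; α₂ = α₁·K2/[H⁺] = 8.410×10^-5
α₁ + 2α₂ = 0.5688
DIC = CA / (α₁ + 2α₂) = 0.836 / 0.5688 = 1.47 mmol/L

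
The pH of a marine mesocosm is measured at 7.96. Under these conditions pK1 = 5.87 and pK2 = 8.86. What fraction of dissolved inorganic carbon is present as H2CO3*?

α₀ = 1 / (1 + K1/[H⁺] + K1K2/[H⁺]²) = 1 / (1 + 10^+2.09 + 10^+1.19)
   = 1 / (1 + 123.03 + 15.488) = 1/139.52 = 0.007168

α₀ = 0.00717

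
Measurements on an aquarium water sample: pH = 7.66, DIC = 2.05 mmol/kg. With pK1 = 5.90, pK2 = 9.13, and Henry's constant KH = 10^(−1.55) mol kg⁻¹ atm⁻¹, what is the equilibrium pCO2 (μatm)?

pCO2 = 1200 μatm

α₀ = 1 / (1 + K1/[H⁺] + K1K2/[H⁺]²) = 1 / (1 + 10^+1.76 + 10^+0.29)
   = 1 / (1 + 57.544 + 1.9498) = 1/60.494 = 0.01653
[CO2*] = α₀ × DIC = 0.01653 × 2.05 = 0.03389 mmol/kg
pCO2 = [CO2*]/KH = 3.389×10^-5 / 2.818×10^-2 = 1200 μatm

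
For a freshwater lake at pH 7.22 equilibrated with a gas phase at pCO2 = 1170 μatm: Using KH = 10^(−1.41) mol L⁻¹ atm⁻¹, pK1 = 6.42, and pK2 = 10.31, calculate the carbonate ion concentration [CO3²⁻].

[CO3²⁻] = 0.233 μmol/L

[CO2*] = KH · pCO2 = 10^(−1.41) × 1170×10^-6 = 4.552×10^-5 mol/L
α₀ = 1/(1 + K1/[H⁺] + K1K2/[H⁺]²) = 1/(1 + 10^+0.80 + 10^-2.29) = 0.1367
DIC = [CO2*]/α₀ = 4.552×10^-5 / 0.1367 = 0.3330 mmol/L
[CO3²⁻] = α₂·DIC; α₂ = 0.0007011, so [CO3²⁻] = 0.0007011 × 0.3330 = 0.000233 mmol/L = 0.233 μmol/L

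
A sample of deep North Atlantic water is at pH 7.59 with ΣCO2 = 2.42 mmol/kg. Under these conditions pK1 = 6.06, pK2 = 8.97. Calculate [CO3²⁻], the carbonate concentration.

[CO3²⁻] = 0.0942 mmol/kg

α₂ = 1 / (1 + [H⁺]/K2 + [H⁺]²/(K1K2)) = 1 / (1 + 10^+1.38 + 10^-0.15)
   = 1 / (1 + 23.988 + 0.70795) = 1/25.696 = 0.03892
[CO3²⁻] = α₂ × DIC = 0.03892 × 2.42 = 0.0942 mmol/kg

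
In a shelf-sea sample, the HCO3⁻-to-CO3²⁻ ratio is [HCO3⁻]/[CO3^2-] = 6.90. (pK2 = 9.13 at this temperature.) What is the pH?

pH = 8.29

From K2 = [H⁺][CO3^2-]/[HCO3⁻]:  pH = pK2 − log₁₀([HCO3⁻]/[CO3^2-])
log₁₀(6.90) = +0.839
pH = 9.13 − (+0.839) = 8.29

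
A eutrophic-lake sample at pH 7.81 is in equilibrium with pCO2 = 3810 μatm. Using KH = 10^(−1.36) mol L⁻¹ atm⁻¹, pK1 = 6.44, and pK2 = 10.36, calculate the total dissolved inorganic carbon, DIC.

DIC = 4.08 mmol/L

[CO2*] = KH · pCO2 = 10^(−1.36) × 3810×10^-6 = 1.663×10^-4 mol/L
α₀ = 1/(1 + K1/[H⁺] + K1K2/[H⁺]²) = 1/(1 + 10^+1.37 + 10^-1.18) = 0.04080
DIC = [CO2*]/α₀ = 1.663×10^-4 / 0.04080 = 4.08 mmol/L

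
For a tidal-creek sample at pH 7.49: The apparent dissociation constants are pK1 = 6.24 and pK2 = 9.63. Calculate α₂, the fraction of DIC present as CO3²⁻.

α₂ = 1 / (1 + [H⁺]/K2 + [H⁺]²/(K1K2)) = 1 / (1 + 10^+2.14 + 10^+0.89)
   = 1 / (1 + 138.04 + 7.7625) = 1/146.80 = 0.006812

α₂ = 0.00681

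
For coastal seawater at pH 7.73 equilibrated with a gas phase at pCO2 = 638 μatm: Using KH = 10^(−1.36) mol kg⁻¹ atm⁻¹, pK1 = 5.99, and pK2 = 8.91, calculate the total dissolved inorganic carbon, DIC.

[CO2*] = KH · pCO2 = 10^(−1.36) × 638×10^-6 = 2.785×10^-5 mol/kg
α₀ = 1/(1 + K1/[H⁺] + K1K2/[H⁺]²) = 1/(1 + 10^+1.74 + 10^+0.56) = 0.01678
DIC = [CO2*]/α₀ = 2.785×10^-5 / 0.01678 = 1.66 mmol/kg

DIC = 1.66 mmol/kg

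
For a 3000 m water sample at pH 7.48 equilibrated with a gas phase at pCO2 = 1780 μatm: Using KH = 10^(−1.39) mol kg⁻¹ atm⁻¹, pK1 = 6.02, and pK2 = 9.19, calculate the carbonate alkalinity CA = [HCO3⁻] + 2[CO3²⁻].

[CO2*] = KH · pCO2 = 10^(−1.39) × 1780×10^-6 = 7.251×10^-5 mol/kg
α₀ = 1/(1 + K1/[H⁺] + K1K2/[H⁺]²) = 1/(1 + 10^+1.46 + 10^-0.25) = 0.03289
DIC = [CO2*]/α₀ = 7.251×10^-5 / 0.03289 = 2.205 mmol/kg
CA = (α₁ + 2α₂)·DIC = (0.9486 + 2×0.01850) × 2.205 = 2.17 mmol/kg

CA = 2.17 mmol/kg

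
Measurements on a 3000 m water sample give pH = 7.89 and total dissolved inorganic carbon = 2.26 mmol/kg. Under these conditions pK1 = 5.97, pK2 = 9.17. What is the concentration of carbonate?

α₂ = 1 / (1 + [H⁺]/K2 + [H⁺]²/(K1K2)) = 1 / (1 + 10^+1.28 + 10^-0.64)
   = 1 / (1 + 19.055 + 0.22909) = 1/20.284 = 0.04930
[CO3²⁻] = α₂ × DIC = 0.04930 × 2.26 = 0.111 mmol/kg

[CO3²⁻] = 0.111 mmol/kg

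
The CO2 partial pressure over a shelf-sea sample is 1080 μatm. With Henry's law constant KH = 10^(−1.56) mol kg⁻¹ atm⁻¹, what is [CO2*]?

KH = 10^(−1.56) = 2.754×10^-2 mol kg⁻¹ atm⁻¹
[CO2*] = KH · pCO2 = 2.754×10^-2 × 1080×10^-6 atm = 2.97×10^-5 mol/kg

[CO2*] = 29.7 μmol/kg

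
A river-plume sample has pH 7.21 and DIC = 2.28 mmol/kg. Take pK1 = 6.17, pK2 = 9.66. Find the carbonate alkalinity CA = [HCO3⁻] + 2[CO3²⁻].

CA = [HCO3⁻] + 2[CO3²⁻] = (α₁ + 2α₂)·DIC
At pH 7.21: [H⁺]/K1 = 10^-1.04 = 0.091201, K2/[H⁺] = 10^-2.45 = 0.0035481
α₁ = 1/(1 + 0.091201 + 0.0035481) = 1/1.0947 = 0.9135; α₂ = α₁·K2/[H⁺] = 0.003241
α₁ + 2α₂ = 0.9199
CA = 0.9199 × 2.28 = 2.10 mmol/kg

CA = 2.10 mmol/kg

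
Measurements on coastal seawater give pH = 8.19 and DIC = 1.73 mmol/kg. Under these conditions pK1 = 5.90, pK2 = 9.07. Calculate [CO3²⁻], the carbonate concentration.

α₂ = 1 / (1 + [H⁺]/K2 + [H⁺]²/(K1K2)) = 1 / (1 + 10^+0.88 + 10^-1.41)
   = 1 / (1 + 7.5858 + 0.038905) = 1/8.6247 = 0.1159
[CO3²⁻] = α₂ × DIC = 0.1159 × 1.73 = 0.201 mmol/kg

[CO3²⁻] = 0.201 mmol/kg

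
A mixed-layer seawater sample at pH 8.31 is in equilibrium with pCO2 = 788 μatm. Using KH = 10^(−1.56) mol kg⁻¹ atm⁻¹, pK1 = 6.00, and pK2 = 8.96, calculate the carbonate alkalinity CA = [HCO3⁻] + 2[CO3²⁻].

[CO2*] = KH · pCO2 = 10^(−1.56) × 788×10^-6 = 2.170×10^-5 mol/kg
α₀ = 1/(1 + K1/[H⁺] + K1K2/[H⁺]²) = 1/(1 + 10^+2.31 + 10^+1.66) = 0.003986
DIC = [CO2*]/α₀ = 2.170×10^-5 / 0.003986 = 5.445 mmol/kg
CA = (α₁ + 2α₂)·DIC = (0.8138 + 2×0.1822) × 5.445 = 6.42 mmol/kg

CA = 6.42 mmol/kg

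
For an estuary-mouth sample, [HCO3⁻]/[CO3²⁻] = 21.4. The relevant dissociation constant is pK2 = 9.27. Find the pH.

pH = 7.94

From K2 = [H⁺][CO3²⁻]/[HCO3⁻]:  pH = pK2 − log₁₀([HCO3⁻]/[CO3²⁻])
log₁₀(21.4) = +1.330
pH = 9.27 − (+1.330) = 7.94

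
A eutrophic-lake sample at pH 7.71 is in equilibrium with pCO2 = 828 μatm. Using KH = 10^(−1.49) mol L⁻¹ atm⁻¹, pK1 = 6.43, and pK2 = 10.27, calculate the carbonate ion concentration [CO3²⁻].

[CO3²⁻] = 1.41 μmol/L

[CO2*] = KH · pCO2 = 10^(−1.49) × 828×10^-6 = 2.679×10^-5 mol/L
α₀ = 1/(1 + K1/[H⁺] + K1K2/[H⁺]²) = 1/(1 + 10^+1.28 + 10^-1.28) = 0.04973
DIC = [CO2*]/α₀ = 2.679×10^-5 / 0.04973 = 0.5387 mmol/L
[CO3²⁻] = α₂·DIC; α₂ = 0.002610, so [CO3²⁻] = 0.002610 × 0.5387 = 0.00141 mmol/L = 1.41 μmol/L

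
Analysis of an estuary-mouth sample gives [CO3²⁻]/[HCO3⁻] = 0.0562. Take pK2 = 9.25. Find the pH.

pH = 8.00

From K2 = [H⁺][CO3²⁻]/[HCO3⁻]:  pH = pK2 + log₁₀([CO3²⁻]/[HCO3⁻])
log₁₀(0.0562) = -1.250
pH = 9.25 + (-1.250) = 8.00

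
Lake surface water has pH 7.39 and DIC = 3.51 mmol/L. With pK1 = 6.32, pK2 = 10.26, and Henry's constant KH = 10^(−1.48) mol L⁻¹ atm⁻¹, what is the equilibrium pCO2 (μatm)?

α₀ = 1 / (1 + K1/[H⁺] + K1K2/[H⁺]²) = 1 / (1 + 10^+1.07 + 10^-1.80)
   = 1 / (1 + 11.749 + 0.015849) = 1/12.765 = 0.07834
[CO2*] = α₀ × DIC = 0.07834 × 3.51 = 0.2750 mmol/L
pCO2 = [CO2*]/KH = 2.750×10^-4 / 3.311×10^-2 = 8300 μatm

pCO2 = 8300 μatm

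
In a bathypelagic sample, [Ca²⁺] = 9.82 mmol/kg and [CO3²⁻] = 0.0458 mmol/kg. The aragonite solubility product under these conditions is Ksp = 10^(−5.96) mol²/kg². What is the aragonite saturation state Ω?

Ksp = 10^(−5.96) = 1.096×10^-6
Ω = [Ca²⁺][CO3²⁻]/Ksp = (9.82×10^-3)(0.0458×10^-3) / 1.096×10^-6 = 0.410

Ω = 0.410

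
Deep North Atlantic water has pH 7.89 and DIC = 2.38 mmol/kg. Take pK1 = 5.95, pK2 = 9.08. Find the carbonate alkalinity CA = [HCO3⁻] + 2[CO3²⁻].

CA = [HCO3⁻] + 2[CO3²⁻] = (α₁ + 2α₂)·DIC
At pH 7.89: [H⁺]/K1 = 10^-1.94 = 0.011482, K2/[H⁺] = 10^-1.19 = 0.064565
α₁ = 1/(1 + 0.011482 + 0.064565) = 1/1.0760 = 0.9293; α₂ = α₁·K2/[H⁺] = 0.06000
α₁ + 2α₂ = 1.0493
CA = 1.0493 × 2.38 = 2.50 mmol/kg

CA = 2.50 mmol/kg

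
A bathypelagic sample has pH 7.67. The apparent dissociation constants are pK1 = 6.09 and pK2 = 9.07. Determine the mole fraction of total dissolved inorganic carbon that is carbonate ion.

α₂ = 0.0373

α₂ = 1 / (1 + [H⁺]/K2 + [H⁺]²/(K1K2)) = 1 / (1 + 10^+1.40 + 10^-0.18)
   = 1 / (1 + 25.119 + 0.66069) = 1/26.780 = 0.03734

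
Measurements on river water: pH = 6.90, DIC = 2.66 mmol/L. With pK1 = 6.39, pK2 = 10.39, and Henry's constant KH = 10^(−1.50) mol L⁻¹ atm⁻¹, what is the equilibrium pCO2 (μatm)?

α₀ = 1 / (1 + K1/[H⁺] + K1K2/[H⁺]²) = 1 / (1 + 10^+0.51 + 10^-2.98)
   = 1 / (1 + 3.2359 + 0.0010471) = 1/4.2370 = 0.2360
[CO2*] = α₀ × DIC = 0.2360 × 2.66 = 0.6278 mmol/L
pCO2 = [CO2*]/KH = 6.278×10^-4 / 3.162×10^-2 = 1.99×10^4 μatm

pCO2 = 1.99×10^4 μatm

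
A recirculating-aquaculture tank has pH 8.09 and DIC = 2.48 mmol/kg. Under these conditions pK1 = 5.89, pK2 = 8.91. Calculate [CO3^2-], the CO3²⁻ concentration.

[CO3²⁻] = 0.324 mmol/kg

α₂ = 1 / (1 + [H⁺]/K2 + [H⁺]²/(K1K2)) = 1 / (1 + 10^+0.82 + 10^-1.38)
   = 1 / (1 + 6.6069 + 0.041687) = 1/7.6486 = 0.1307
[CO3²⁻] = α₂ × DIC = 0.1307 × 2.48 = 0.324 mmol/kg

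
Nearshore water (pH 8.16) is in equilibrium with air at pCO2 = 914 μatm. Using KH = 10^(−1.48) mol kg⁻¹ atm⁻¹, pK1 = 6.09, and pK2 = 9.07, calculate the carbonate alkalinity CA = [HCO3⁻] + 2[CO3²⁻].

CA = 4.43 mmol/kg

[CO2*] = KH · pCO2 = 10^(−1.48) × 914×10^-6 = 3.027×10^-5 mol/kg
α₀ = 1/(1 + K1/[H⁺] + K1K2/[H⁺]²) = 1/(1 + 10^+2.07 + 10^+1.16) = 0.007522
DIC = [CO2*]/α₀ = 3.027×10^-5 / 0.007522 = 4.024 mmol/kg
CA = (α₁ + 2α₂)·DIC = (0.8838 + 2×0.1087) × 4.024 = 4.43 mmol/kg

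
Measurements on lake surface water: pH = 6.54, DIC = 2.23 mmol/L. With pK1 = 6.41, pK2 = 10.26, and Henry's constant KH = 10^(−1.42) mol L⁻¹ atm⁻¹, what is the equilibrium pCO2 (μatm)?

α₀ = 1 / (1 + K1/[H⁺] + K1K2/[H⁺]²) = 1 / (1 + 10^+0.13 + 10^-3.59)
   = 1 / (1 + 1.3490 + 0.00025704) = 1/2.3492 = 0.4257
[CO2*] = α₀ × DIC = 0.4257 × 2.23 = 0.9493 mmol/L
pCO2 = [CO2*]/KH = 9.493×10^-4 / 3.802×10^-2 = 2.50×10^4 μatm

pCO2 = 2.50×10^4 μatm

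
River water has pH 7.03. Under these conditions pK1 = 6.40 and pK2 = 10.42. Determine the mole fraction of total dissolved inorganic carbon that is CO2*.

α₀ = 1 / (1 + K1/[H⁺] + K1K2/[H⁺]²) = 1 / (1 + 10^+0.63 + 10^-2.76)
   = 1 / (1 + 4.2658 + 0.0017378) = 1/5.2675 = 0.1898

α₀ = 0.190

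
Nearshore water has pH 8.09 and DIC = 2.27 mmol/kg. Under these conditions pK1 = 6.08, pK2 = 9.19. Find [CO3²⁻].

α₂ = 1 / (1 + [H⁺]/K2 + [H⁺]²/(K1K2)) = 1 / (1 + 10^+1.10 + 10^-0.91)
   = 1 / (1 + 12.589 + 0.12303) = 1/13.712 = 0.07293
[CO3²⁻] = α₂ × DIC = 0.07293 × 2.27 = 0.166 mmol/kg

[CO3²⁻] = 0.166 mmol/kg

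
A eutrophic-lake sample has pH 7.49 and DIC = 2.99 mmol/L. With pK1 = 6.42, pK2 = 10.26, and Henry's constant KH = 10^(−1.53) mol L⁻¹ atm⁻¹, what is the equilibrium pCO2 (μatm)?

α₀ = 1 / (1 + K1/[H⁺] + K1K2/[H⁺]²) = 1 / (1 + 10^+1.07 + 10^-1.70)
   = 1 / (1 + 11.749 + 0.019953) = 1/12.769 = 0.07832
[CO2*] = α₀ × DIC = 0.07832 × 2.99 = 0.2342 mmol/L
pCO2 = [CO2*]/KH = 2.342×10^-4 / 2.951×10^-2 = 7930 μatm

pCO2 = 7930 μatm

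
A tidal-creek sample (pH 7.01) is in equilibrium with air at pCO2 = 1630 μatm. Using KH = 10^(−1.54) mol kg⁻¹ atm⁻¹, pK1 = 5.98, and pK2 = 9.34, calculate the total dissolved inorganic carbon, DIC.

DIC = 0.553 mmol/kg

[CO2*] = KH · pCO2 = 10^(−1.54) × 1630×10^-6 = 4.701×10^-5 mol/kg
α₀ = 1/(1 + K1/[H⁺] + K1K2/[H⁺]²) = 1/(1 + 10^+1.03 + 10^-1.30) = 0.08500
DIC = [CO2*]/α₀ = 4.701×10^-5 / 0.08500 = 0.553 mmol/kg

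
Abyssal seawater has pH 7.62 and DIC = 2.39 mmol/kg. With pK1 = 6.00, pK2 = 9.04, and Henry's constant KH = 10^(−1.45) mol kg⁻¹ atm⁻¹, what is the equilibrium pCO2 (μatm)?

α₀ = 1 / (1 + K1/[H⁺] + K1K2/[H⁺]²) = 1 / (1 + 10^+1.62 + 10^+0.20)
   = 1 / (1 + 41.687 + 1.5849) = 1/44.272 = 0.02259
[CO2*] = α₀ × DIC = 0.02259 × 2.39 = 0.05398 mmol/kg
pCO2 = [CO2*]/KH = 5.398×10^-5 / 3.548×10^-2 = 1520 μatm

pCO2 = 1520 μatm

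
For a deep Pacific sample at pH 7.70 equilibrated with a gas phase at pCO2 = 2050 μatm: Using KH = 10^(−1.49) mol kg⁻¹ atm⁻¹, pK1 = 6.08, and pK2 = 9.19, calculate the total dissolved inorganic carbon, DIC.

DIC = 2.92 mmol/kg

[CO2*] = KH · pCO2 = 10^(−1.49) × 2050×10^-6 = 6.634×10^-5 mol/kg
α₀ = 1/(1 + K1/[H⁺] + K1K2/[H⁺]²) = 1/(1 + 10^+1.62 + 10^+0.13) = 0.02271
DIC = [CO2*]/α₀ = 6.634×10^-5 / 0.02271 = 2.92 mmol/kg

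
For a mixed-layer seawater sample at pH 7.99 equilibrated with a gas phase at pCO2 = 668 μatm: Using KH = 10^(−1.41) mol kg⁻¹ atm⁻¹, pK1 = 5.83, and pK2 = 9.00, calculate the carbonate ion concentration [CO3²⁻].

[CO3²⁻] = 0.367 mmol/kg

[CO2*] = KH · pCO2 = 10^(−1.41) × 668×10^-6 = 2.599×10^-5 mol/kg
α₀ = 1/(1 + K1/[H⁺] + K1K2/[H⁺]²) = 1/(1 + 10^+2.16 + 10^+1.15) = 0.006263
DIC = [CO2*]/α₀ = 2.599×10^-5 / 0.006263 = 4.150 mmol/kg
[CO3²⁻] = α₂·DIC; α₂ = 0.08847, so [CO3²⁻] = 0.08847 × 4.150 = 0.367 mmol/kg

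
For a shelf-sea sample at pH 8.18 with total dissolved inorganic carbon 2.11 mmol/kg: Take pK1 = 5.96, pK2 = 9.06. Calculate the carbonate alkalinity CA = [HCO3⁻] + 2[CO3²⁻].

CA = 2.34 mmol/kg

CA = [HCO3⁻] + 2[CO3²⁻] = (α₁ + 2α₂)·DIC
At pH 8.18: [H⁺]/K1 = 10^-2.22 = 0.0060256, K2/[H⁺] = 10^-0.88 = 0.13183
α₁ = 1/(1 + 0.0060256 + 0.13183) = 1/1.1379 = 0.8788; α₂ = α₁·K2/[H⁺] = 0.1159
α₁ + 2α₂ = 1.1106
CA = 1.1106 × 2.11 = 2.34 mmol/kg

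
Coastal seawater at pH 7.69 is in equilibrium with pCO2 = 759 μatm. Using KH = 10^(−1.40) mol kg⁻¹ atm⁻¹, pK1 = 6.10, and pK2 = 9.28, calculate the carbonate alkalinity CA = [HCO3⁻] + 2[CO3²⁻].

[CO2*] = KH · pCO2 = 10^(−1.40) × 759×10^-6 = 3.022×10^-5 mol/kg
α₀ = 1/(1 + K1/[H⁺] + K1K2/[H⁺]²) = 1/(1 + 10^+1.59 + 10^+0.00) = 0.02445
DIC = [CO2*]/α₀ = 3.022×10^-5 / 0.02445 = 1.236 mmol/kg
CA = (α₁ + 2α₂)·DIC = (0.9511 + 2×0.02445) × 1.236 = 1.24 mmol/kg

CA = 1.24 mmol/kg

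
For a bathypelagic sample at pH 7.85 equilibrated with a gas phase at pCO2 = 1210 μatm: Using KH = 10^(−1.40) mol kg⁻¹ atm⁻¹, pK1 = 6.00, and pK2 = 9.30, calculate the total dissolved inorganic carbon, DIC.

DIC = 3.58 mmol/kg

[CO2*] = KH · pCO2 = 10^(−1.40) × 1210×10^-6 = 4.817×10^-5 mol/kg
α₀ = 1/(1 + K1/[H⁺] + K1K2/[H⁺]²) = 1/(1 + 10^+1.85 + 10^+0.40) = 0.01346
DIC = [CO2*]/α₀ = 4.817×10^-5 / 0.01346 = 3.58 mmol/kg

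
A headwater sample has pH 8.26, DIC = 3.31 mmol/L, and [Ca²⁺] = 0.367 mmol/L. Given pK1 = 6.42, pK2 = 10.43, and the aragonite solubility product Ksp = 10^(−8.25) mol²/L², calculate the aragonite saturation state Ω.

Ω = 1.43

α₂ = 1 / (1 + [H⁺]/K2 + [H⁺]²/(K1K2)) = 1 / (1 + 10^+2.17 + 10^+0.33)
   = 1 / (1 + 147.91 + 2.1380) = 1/151.05 = 0.006620
[CO3²⁻] = α₂ × DIC = 0.006620 × 3.31 = 0.02191 mmol/L
Ksp = 10^(−8.25) = 5.623×10^-9
Ω = [Ca²⁺][CO3²⁻]/Ksp = (0.367×10^-3)(2.191×10^-5) / 5.623×10^-9 = 1.43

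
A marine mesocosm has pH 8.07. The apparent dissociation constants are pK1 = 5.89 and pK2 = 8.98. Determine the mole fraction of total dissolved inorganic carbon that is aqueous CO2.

α₀ = 1 / (1 + K1/[H⁺] + K1K2/[H⁺]²) = 1 / (1 + 10^+2.18 + 10^+1.27)
   = 1 / (1 + 151.36 + 18.621) = 1/170.98 = 0.005849

α₀ = 0.00585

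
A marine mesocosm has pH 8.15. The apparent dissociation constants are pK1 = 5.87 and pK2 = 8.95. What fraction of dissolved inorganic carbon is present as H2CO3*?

α₀ = 0.00451

α₀ = 1 / (1 + K1/[H⁺] + K1K2/[H⁺]²) = 1 / (1 + 10^+2.28 + 10^+1.48)
   = 1 / (1 + 190.55 + 30.200) = 1/221.75 = 0.004510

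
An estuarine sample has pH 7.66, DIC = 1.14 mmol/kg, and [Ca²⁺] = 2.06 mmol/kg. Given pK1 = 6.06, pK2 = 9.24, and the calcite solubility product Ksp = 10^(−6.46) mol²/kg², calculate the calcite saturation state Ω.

α₂ = 1 / (1 + [H⁺]/K2 + [H⁺]²/(K1K2)) = 1 / (1 + 10^+1.58 + 10^-0.02)
   = 1 / (1 + 38.019 + 0.95499) = 1/39.974 = 0.02502
[CO3²⁻] = α₂ × DIC = 0.02502 × 1.14 = 0.02852 mmol/kg
Ksp = 10^(−6.46) = 3.467×10^-7
Ω = [Ca²⁺][CO3²⁻]/Ksp = (2.06×10^-3)(2.852×10^-5) / 3.467×10^-7 = 0.169

Ω = 0.169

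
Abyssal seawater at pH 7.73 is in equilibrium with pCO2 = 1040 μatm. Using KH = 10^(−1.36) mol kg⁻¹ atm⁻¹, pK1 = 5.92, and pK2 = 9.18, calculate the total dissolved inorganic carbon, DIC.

DIC = 3.08 mmol/kg

[CO2*] = KH · pCO2 = 10^(−1.36) × 1040×10^-6 = 4.540×10^-5 mol/kg
α₀ = 1/(1 + K1/[H⁺] + K1K2/[H⁺]²) = 1/(1 + 10^+1.81 + 10^+0.36) = 0.01474
DIC = [CO2*]/α₀ = 4.540×10^-5 / 0.01474 = 3.08 mmol/kg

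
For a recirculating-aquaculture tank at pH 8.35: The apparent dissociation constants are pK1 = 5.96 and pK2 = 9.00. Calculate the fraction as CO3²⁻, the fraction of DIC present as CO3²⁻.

α₂ = 0.182

α₂ = 1 / (1 + [H⁺]/K2 + [H⁺]²/(K1K2)) = 1 / (1 + 10^+0.65 + 10^-1.74)
   = 1 / (1 + 4.4668 + 0.018197) = 1/5.4850 = 0.1823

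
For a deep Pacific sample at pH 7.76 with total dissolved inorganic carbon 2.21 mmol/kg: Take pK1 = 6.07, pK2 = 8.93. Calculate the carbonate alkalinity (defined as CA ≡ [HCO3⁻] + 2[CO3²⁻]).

CA = 2.31 mmol/kg

CA = [HCO3⁻] + 2[CO3²⁻] = (α₁ + 2α₂)·DIC
At pH 7.76: [H⁺]/K1 = 10^-1.69 = 0.020417, K2/[H⁺] = 10^-1.17 = 0.067608
α₁ = 1/(1 + 0.020417 + 0.067608) = 1/1.0880 = 0.9191; α₂ = α₁·K2/[H⁺] = 0.06214
α₁ + 2α₂ = 1.0434
CA = 1.0434 × 2.21 = 2.31 mmol/kg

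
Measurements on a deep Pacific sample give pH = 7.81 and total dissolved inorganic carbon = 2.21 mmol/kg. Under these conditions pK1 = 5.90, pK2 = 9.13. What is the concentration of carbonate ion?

α₂ = 1 / (1 + [H⁺]/K2 + [H⁺]²/(K1K2)) = 1 / (1 + 10^+1.32 + 10^-0.59)
   = 1 / (1 + 20.893 + 0.25704) = 1/22.150 = 0.04515
[CO3²⁻] = α₂ × DIC = 0.04515 × 2.21 = 0.0998 mmol/kg

[CO3²⁻] = 0.0998 mmol/kg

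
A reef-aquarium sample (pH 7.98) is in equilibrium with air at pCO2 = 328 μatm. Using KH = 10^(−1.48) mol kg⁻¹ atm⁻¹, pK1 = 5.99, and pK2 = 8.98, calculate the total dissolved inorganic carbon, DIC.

DIC = 1.18 mmol/kg

[CO2*] = KH · pCO2 = 10^(−1.48) × 328×10^-6 = 1.086×10^-5 mol/kg
α₀ = 1/(1 + K1/[H⁺] + K1K2/[H⁺]²) = 1/(1 + 10^+1.99 + 10^+0.99) = 0.009217
DIC = [CO2*]/α₀ = 1.086×10^-5 / 0.009217 = 1.18 mmol/kg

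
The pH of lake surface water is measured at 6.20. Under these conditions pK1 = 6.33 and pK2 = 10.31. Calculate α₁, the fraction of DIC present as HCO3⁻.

α₁ = 1 / (1 + [H⁺]/K1 + K2/[H⁺]) = 1 / (1 + 10^+0.13 + 10^-4.11)
   = 1 / (1 + 1.3490 + 7.7625×10^-5) = 1/2.3490 = 0.4257

α₁ = 0.426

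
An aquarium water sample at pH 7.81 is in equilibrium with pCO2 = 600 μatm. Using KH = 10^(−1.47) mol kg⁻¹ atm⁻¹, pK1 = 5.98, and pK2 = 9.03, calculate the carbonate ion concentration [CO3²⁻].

[CO3²⁻] = 0.0828 mmol/kg

[CO2*] = KH · pCO2 = 10^(−1.47) × 600×10^-6 = 2.033×10^-5 mol/kg
α₀ = 1/(1 + K1/[H⁺] + K1K2/[H⁺]²) = 1/(1 + 10^+1.83 + 10^+0.61) = 0.01376
DIC = [CO2*]/α₀ = 2.033×10^-5 / 0.01376 = 1.478 mmol/kg
[CO3²⁻] = α₂·DIC; α₂ = 0.05605, so [CO3²⁻] = 0.05605 × 1.478 = 0.0828 mmol/kg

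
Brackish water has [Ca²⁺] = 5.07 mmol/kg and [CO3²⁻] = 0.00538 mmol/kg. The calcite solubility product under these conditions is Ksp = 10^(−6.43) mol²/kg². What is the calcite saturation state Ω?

Ksp = 10^(−6.43) = 3.715×10^-7
Ω = [Ca²⁺][CO3²⁻]/Ksp = (5.07×10^-3)(0.00538×10^-3) / 3.715×10^-7 = 0.0734

Ω = 0.0734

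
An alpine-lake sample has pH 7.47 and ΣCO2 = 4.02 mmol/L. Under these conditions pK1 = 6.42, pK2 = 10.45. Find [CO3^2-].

α₂ = 1 / (1 + [H⁺]/K2 + [H⁺]²/(K1K2)) = 1 / (1 + 10^+2.98 + 10^+1.93)
   = 1 / (1 + 954.99 + 85.114) = 1/1041.1 = 0.0009605
[CO3²⁻] = α₂ × DIC = 0.0009605 × 4.02 = 0.00386 mmol/L = 3.86 μmol/L

[CO3²⁻] = 3.86 μmol/L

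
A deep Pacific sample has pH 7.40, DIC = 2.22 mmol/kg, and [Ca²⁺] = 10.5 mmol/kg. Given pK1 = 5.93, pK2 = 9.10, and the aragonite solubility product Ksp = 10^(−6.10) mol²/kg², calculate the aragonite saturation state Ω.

Ω = 0.556

α₂ = 1 / (1 + [H⁺]/K2 + [H⁺]²/(K1K2)) = 1 / (1 + 10^+1.70 + 10^+0.23)
   = 1 / (1 + 50.119 + 1.6982) = 1/52.817 = 0.01893
[CO3²⁻] = α₂ × DIC = 0.01893 × 2.22 = 0.04203 mmol/kg
Ksp = 10^(−6.10) = 7.943×10^-7
Ω = [Ca²⁺][CO3²⁻]/Ksp = (10.5×10^-3)(4.203×10^-5) / 7.943×10^-7 = 0.556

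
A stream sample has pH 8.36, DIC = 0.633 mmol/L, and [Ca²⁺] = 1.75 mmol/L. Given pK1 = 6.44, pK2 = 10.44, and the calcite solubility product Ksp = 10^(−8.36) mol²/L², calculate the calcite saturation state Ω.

α₂ = 1 / (1 + [H⁺]/K2 + [H⁺]²/(K1K2)) = 1 / (1 + 10^+2.08 + 10^+0.16)
   = 1 / (1 + 120.23 + 1.4454) = 1/122.67 = 0.008152
[CO3²⁻] = α₂ × DIC = 0.008152 × 0.633 = 0.005160 mmol/L = 5.160 μmol/L
Ksp = 10^(−8.36) = 4.365×10^-9
Ω = [Ca²⁺][CO3²⁻]/Ksp = (1.75×10^-3)(5.160×10^-6) / 4.365×10^-9 = 2.07

Ω = 2.07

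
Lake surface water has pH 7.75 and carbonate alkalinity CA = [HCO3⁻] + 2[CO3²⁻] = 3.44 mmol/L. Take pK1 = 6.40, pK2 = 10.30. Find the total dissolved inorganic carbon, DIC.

CA = [HCO3⁻] + 2[CO3²⁻] = (α₁ + 2α₂)·DIC
At pH 7.75: [H⁺]/K1 = 10^-1.35 = 0.044668, K2/[H⁺] = 10^-2.55 = 0.0028184
α₁ = 1/(1 + 0.044668 + 0.0028184) = 1/1.0475 = 0.9547; α₂ = α₁·K2/[H⁺] = 0.002691
α₁ + 2α₂ = 0.9600
DIC = CA / (α₁ + 2α₂) = 3.44 / 0.9600 = 3.58 mmol/L

DIC = 3.58 mmol/L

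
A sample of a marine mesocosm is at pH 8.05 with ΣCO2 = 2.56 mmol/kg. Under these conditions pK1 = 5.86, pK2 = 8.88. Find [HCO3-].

α₁ = 1 / (1 + [H⁺]/K1 + K2/[H⁺]) = 1 / (1 + 10^-2.19 + 10^-0.83)
   = 1 / (1 + 0.0064565 + 0.14791) = 1/1.1544 = 0.8663
[HCO3⁻] = α₁ × DIC = 0.8663 × 2.56 = 2.22 mmol/kg

[HCO3⁻] = 2.22 mmol/kg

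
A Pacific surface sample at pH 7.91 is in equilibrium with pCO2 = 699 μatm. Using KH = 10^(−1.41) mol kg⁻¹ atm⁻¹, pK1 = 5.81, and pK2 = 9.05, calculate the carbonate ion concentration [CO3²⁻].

[CO3²⁻] = 0.248 mmol/kg

[CO2*] = KH · pCO2 = 10^(−1.41) × 699×10^-6 = 2.719×10^-5 mol/kg
α₀ = 1/(1 + K1/[H⁺] + K1K2/[H⁺]²) = 1/(1 + 10^+2.10 + 10^+0.96) = 0.007352
DIC = [CO2*]/α₀ = 2.719×10^-5 / 0.007352 = 3.699 mmol/kg
[CO3²⁻] = α₂·DIC; α₂ = 0.06705, so [CO3²⁻] = 0.06705 × 3.699 = 0.248 mmol/kg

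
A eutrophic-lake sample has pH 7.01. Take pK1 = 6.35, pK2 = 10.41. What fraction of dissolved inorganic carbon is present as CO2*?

α₀ = 1 / (1 + K1/[H⁺] + K1K2/[H⁺]²) = 1 / (1 + 10^+0.66 + 10^-2.74)
   = 1 / (1 + 4.5709 + 0.0018197) = 1/5.5727 = 0.1794

α₀ = 0.179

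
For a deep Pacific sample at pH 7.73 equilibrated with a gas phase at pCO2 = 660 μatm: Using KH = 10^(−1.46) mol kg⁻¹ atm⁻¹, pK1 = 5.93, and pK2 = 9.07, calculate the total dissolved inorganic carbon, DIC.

[CO2*] = KH · pCO2 = 10^(−1.46) × 660×10^-6 = 2.288×10^-5 mol/kg
α₀ = 1/(1 + K1/[H⁺] + K1K2/[H⁺]²) = 1/(1 + 10^+1.80 + 10^+0.46) = 0.01493
DIC = [CO2*]/α₀ = 2.288×10^-5 / 0.01493 = 1.53 mmol/kg

DIC = 1.53 mmol/kg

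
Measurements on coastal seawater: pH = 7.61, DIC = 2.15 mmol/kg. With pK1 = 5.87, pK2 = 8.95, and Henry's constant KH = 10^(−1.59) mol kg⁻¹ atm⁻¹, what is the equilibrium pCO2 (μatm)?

α₀ = 1 / (1 + K1/[H⁺] + K1K2/[H⁺]²) = 1 / (1 + 10^+1.74 + 10^+0.40)
   = 1 / (1 + 54.954 + 2.5119) = 1/58.466 = 0.01710
[CO2*] = α₀ × DIC = 0.01710 × 2.15 = 0.03677 mmol/kg
pCO2 = [CO2*]/KH = 3.677×10^-5 / 2.570×10^-2 = 1430 μatm

pCO2 = 1430 μatm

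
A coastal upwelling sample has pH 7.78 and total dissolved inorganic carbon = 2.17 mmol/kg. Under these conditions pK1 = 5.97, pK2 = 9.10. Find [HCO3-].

α₁ = 1 / (1 + [H⁺]/K1 + K2/[H⁺]) = 1 / (1 + 10^-1.81 + 10^-1.32)
   = 1 / (1 + 0.015488 + 0.047863) = 1/1.0634 = 0.9404
[HCO3⁻] = α₁ × DIC = 0.9404 × 2.17 = 2.04 mmol/kg

[HCO3⁻] = 2.04 mmol/kg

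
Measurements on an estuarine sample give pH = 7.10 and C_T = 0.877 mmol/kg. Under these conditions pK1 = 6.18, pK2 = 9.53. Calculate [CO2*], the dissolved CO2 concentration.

α₀ = 1 / (1 + K1/[H⁺] + K1K2/[H⁺]²) = 1 / (1 + 10^+0.92 + 10^-1.51)
   = 1 / (1 + 8.3176 + 0.030903) = 1/9.3485 = 0.1070
[CO2*] = α₀ × DIC = 0.1070 × 0.877 = 0.0938 mmol/kg

[CO2*] = 0.0938 mmol/kg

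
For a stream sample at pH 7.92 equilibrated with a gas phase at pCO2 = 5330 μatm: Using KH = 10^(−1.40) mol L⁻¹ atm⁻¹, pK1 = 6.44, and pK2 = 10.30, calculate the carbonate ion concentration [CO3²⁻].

[CO2*] = KH · pCO2 = 10^(−1.40) × 5330×10^-6 = 2.122×10^-4 mol/L
α₀ = 1/(1 + K1/[H⁺] + K1K2/[H⁺]²) = 1/(1 + 10^+1.48 + 10^-0.90) = 0.03192
DIC = [CO2*]/α₀ = 2.122×10^-4 / 0.03192 = 6.647 mmol/L
[CO3²⁻] = α₂·DIC; α₂ = 0.004019, so [CO3²⁻] = 0.004019 × 6.647 = 0.0267 mmol/L

[CO3²⁻] = 0.0267 mmol/L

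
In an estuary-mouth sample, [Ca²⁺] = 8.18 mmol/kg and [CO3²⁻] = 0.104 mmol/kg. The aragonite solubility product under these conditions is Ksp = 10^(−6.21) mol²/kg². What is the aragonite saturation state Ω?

Ω = 1.38

Ksp = 10^(−6.21) = 6.166×10^-7
Ω = [Ca²⁺][CO3²⁻]/Ksp = (8.18×10^-3)(0.104×10^-3) / 6.166×10^-7 = 1.38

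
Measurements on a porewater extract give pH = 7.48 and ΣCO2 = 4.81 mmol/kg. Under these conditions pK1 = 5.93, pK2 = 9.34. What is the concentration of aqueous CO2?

[CO2*] = 0.130 mmol/kg

α₀ = 1 / (1 + K1/[H⁺] + K1K2/[H⁺]²) = 1 / (1 + 10^+1.55 + 10^-0.31)
   = 1 / (1 + 35.481 + 0.48978) = 1/36.971 = 0.02705
[CO2*] = α₀ × DIC = 0.02705 × 4.81 = 0.130 mmol/kg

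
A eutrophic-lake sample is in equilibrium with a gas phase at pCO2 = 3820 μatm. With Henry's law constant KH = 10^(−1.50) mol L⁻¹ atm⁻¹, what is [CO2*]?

KH = 10^(−1.50) = 3.162×10^-2 mol L⁻¹ atm⁻¹
[CO2*] = KH · pCO2 = 3.162×10^-2 × 3820×10^-6 atm = 1.21×10^-4 mol/L

[CO2*] = 121 μmol/L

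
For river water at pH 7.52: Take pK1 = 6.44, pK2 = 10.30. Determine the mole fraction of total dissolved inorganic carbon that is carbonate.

α₂ = 1 / (1 + [H⁺]/K2 + [H⁺]²/(K1K2)) = 1 / (1 + 10^+2.78 + 10^+1.70)
   = 1 / (1 + 602.56 + 50.119) = 1/653.68 = 0.001530

α₂ = 0.00153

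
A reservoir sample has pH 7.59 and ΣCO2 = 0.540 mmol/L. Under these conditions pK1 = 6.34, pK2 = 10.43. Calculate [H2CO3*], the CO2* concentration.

[CO2*] = 0.0287 mmol/L

α₀ = 1 / (1 + K1/[H⁺] + K1K2/[H⁺]²) = 1 / (1 + 10^+1.25 + 10^-1.59)
   = 1 / (1 + 17.783 + 0.025704) = 1/18.808 = 0.05317
[CO2*] = α₀ × DIC = 0.05317 × 0.540 = 0.0287 mmol/L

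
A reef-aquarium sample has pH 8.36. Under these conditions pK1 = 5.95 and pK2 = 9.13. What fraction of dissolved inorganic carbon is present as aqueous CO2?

α₀ = 1 / (1 + K1/[H⁺] + K1K2/[H⁺]²) = 1 / (1 + 10^+2.41 + 10^+1.64)
   = 1 / (1 + 257.04 + 43.652) = 1/301.69 = 0.003315

α₀ = 0.00331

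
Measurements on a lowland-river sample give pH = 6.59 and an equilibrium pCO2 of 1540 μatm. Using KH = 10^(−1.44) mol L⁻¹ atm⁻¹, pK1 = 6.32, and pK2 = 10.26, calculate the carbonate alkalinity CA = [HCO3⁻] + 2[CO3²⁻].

[CO2*] = KH · pCO2 = 10^(−1.44) × 1540×10^-6 = 5.591×10^-5 mol/L
α₀ = 1/(1 + K1/[H⁺] + K1K2/[H⁺]²) = 1/(1 + 10^+0.27 + 10^-3.40) = 0.3493
DIC = [CO2*]/α₀ = 5.591×10^-5 / 0.3493 = 0.1601 mmol/L
CA = (α₁ + 2α₂)·DIC = (0.6505 + 2×0.0001391) × 0.1601 = 0.104 mmol/L

CA = 0.104 mmol/L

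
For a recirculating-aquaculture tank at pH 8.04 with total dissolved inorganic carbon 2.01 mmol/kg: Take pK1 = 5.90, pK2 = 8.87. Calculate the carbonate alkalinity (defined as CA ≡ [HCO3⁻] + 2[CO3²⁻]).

CA = 2.25 mmol/kg

CA = [HCO3⁻] + 2[CO3²⁻] = (α₁ + 2α₂)·DIC
At pH 8.04: [H⁺]/K1 = 10^-2.14 = 0.0072444, K2/[H⁺] = 10^-0.83 = 0.14791
α₁ = 1/(1 + 0.0072444 + 0.14791) = 1/1.1552 = 0.8657; α₂ = α₁·K2/[H⁺] = 0.1280
α₁ + 2α₂ = 1.1218
CA = 1.1218 × 2.01 = 2.25 mmol/kg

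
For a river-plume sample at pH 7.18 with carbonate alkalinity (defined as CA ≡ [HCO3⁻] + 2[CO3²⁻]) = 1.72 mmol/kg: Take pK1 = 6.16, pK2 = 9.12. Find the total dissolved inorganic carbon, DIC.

DIC = 1.86 mmol/kg

CA = [HCO3⁻] + 2[CO3²⁻] = (α₁ + 2α₂)·DIC
At pH 7.18: [H⁺]/K1 = 10^-1.02 = 0.095499, K2/[H⁺] = 10^-1.94 = 0.011482
α₁ = 1/(1 + 0.095499 + 0.011482) = 1/1.1070 = 0.9034; α₂ = α₁·K2/[H⁺] = 0.01037
α₁ + 2α₂ = 0.9241
DIC = CA / (α₁ + 2α₂) = 1.72 / 0.9241 = 1.86 mmol/kg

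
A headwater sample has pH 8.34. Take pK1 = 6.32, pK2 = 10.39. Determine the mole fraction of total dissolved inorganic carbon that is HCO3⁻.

α₁ = 0.982

α₁ = 1 / (1 + [H⁺]/K1 + K2/[H⁺]) = 1 / (1 + 10^-2.02 + 10^-2.05)
   = 1 / (1 + 0.0095499 + 0.0089125) = 1/1.0185 = 0.9819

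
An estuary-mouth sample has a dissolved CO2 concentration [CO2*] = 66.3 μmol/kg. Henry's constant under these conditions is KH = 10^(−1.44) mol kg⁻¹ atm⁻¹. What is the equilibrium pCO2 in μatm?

pCO2 = 1830 μatm

KH = 10^(−1.44) = 3.631×10^-2 mol kg⁻¹ atm⁻¹
pCO2 = [CO2*]/KH = 66.3×10^-6 / 3.631×10^-2 = 1.83×10^-3 atm = 1830 μatm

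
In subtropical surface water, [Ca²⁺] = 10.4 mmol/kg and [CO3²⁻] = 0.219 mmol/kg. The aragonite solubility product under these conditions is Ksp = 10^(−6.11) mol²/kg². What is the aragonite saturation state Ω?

Ω = 2.93

Ksp = 10^(−6.11) = 7.762×10^-7
Ω = [Ca²⁺][CO3²⁻]/Ksp = (10.4×10^-3)(0.219×10^-3) / 7.762×10^-7 = 2.93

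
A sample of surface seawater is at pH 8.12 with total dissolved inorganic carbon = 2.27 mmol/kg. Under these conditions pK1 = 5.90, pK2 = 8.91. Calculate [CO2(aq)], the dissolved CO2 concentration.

α₀ = 1 / (1 + K1/[H⁺] + K1K2/[H⁺]²) = 1 / (1 + 10^+2.22 + 10^+1.43)
   = 1 / (1 + 165.96 + 26.915) = 1/193.87 = 0.005158
[CO2*] = α₀ × DIC = 0.005158 × 2.27 = 0.0117 mmol/kg = 11.7 μmol/kg

[CO2*] = 11.7 μmol/kg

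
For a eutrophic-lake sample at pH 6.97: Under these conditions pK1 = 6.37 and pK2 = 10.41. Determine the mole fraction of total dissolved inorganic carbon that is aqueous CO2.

α₀ = 1 / (1 + K1/[H⁺] + K1K2/[H⁺]²) = 1 / (1 + 10^+0.60 + 10^-2.84)
   = 1 / (1 + 3.9811 + 0.0014454) = 1/4.9825 = 0.2007

α₀ = 0.201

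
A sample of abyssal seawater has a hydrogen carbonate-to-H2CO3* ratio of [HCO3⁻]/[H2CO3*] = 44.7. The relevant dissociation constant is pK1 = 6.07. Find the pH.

pH = 7.72

From K1 = [H⁺][HCO3⁻]/[H2CO3*]:  pH = pK1 + log₁₀([HCO3⁻]/[H2CO3*])
log₁₀(44.7) = +1.650
pH = 6.07 + (+1.650) = 7.72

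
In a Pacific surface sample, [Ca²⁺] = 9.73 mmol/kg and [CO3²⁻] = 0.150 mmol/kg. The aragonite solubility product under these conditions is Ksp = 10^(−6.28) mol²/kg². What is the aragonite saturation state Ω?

Ω = 2.78

Ksp = 10^(−6.28) = 5.248×10^-7
Ω = [Ca²⁺][CO3²⁻]/Ksp = (9.73×10^-3)(0.150×10^-3) / 5.248×10^-7 = 2.78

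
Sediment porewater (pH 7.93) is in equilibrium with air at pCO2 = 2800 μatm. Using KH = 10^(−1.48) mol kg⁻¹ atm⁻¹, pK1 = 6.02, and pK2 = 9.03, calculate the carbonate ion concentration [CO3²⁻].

[CO3²⁻] = 0.599 mmol/kg

[CO2*] = KH · pCO2 = 10^(−1.48) × 2800×10^-6 = 9.272×10^-5 mol/kg
α₀ = 1/(1 + K1/[H⁺] + K1K2/[H⁺]²) = 1/(1 + 10^+1.91 + 10^+0.81) = 0.01127
DIC = [CO2*]/α₀ = 9.272×10^-5 / 0.01127 = 8.228 mmol/kg
[CO3²⁻] = α₂·DIC; α₂ = 0.07276, so [CO3²⁻] = 0.07276 × 8.228 = 0.599 mmol/kg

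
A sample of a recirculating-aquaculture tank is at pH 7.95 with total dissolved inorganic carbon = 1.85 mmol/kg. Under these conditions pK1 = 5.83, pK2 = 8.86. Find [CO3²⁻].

α₂ = 1 / (1 + [H⁺]/K2 + [H⁺]²/(K1K2)) = 1 / (1 + 10^+0.91 + 10^-1.21)
   = 1 / (1 + 8.1283 + 0.061660) = 1/9.1900 = 0.1088
[CO3²⁻] = α₂ × DIC = 0.1088 × 1.85 = 0.201 mmol/kg

[CO3²⁻] = 0.201 mmol/kg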